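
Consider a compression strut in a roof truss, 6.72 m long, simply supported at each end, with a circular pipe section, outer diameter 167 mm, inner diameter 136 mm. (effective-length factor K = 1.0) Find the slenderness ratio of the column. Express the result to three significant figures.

d_o = 167 mm, d_i = 136 mm
I = π(d_o⁴ − d_i⁴)/64 = π(167⁴ − 136.0⁴)/64 = 2.139×10^7 mm⁴
A = 7.377×10^3 mm²;  r_min = √(I/A) = √(2.139×10^7/7.377×10^3) = 53.84 mm
L_e = K·L = 1 × 6.72 m = 6.720 m = 6720.0 mm
λ = L_e / r_min = 6720.0 / 53.84 = 125

λ ≈ 125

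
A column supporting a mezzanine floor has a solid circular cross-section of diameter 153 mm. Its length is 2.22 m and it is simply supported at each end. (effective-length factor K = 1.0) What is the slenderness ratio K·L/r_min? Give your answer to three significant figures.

For a solid circle r = d/4 = 153/4 = 38.25 mm
L_e = K·L = 1 × 2.22 m = 2.220 m = 2220.0 mm
λ = L_e / r_min = 2220.0 / 38.25 = 58.0

λ ≈ 58.0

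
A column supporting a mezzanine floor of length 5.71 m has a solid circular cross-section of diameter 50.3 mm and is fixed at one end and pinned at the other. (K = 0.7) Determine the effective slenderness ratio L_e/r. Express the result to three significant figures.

I = πd⁴/64 = π×50.3⁴/64 = 3.142×10^5 mm⁴
A = 1.987×10^3 mm²;  r_min = √(I/A) = √(3.142×10^5/1.987×10^3) = 12.58 mm
L_e = K·L = 0.7 × 5.71 m = 3.997 m = 3997.0 mm
λ = L_e / r_min = 3997.0 / 12.58 = 318

λ ≈ 318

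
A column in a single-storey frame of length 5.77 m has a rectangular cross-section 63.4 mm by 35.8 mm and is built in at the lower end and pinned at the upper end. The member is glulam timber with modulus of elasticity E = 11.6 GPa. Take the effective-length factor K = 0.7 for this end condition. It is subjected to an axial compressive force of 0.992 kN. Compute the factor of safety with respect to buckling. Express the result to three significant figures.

Buckling occurs about the weak axis: I_min = h·b³/12 with b = 35.8 mm (the shorter side).
I_min = 63.4×35.8³/12 = 2.424×10^5 mm⁴
I = 2.424×10^5 mm⁴ = 2.424×10^-7 m⁴
Effective length L_e = K·L = 0.7 × 5.77 = 4.039 m
P_cr = π²EI / L_e² = π² × 11.6×10⁹ × 2.424×10^-7 / 4.039² = 1.701×10^3 N
Factor of safety n = P_cr / P = 1.7012 / 0.992 = 1.71

n ≈ 1.71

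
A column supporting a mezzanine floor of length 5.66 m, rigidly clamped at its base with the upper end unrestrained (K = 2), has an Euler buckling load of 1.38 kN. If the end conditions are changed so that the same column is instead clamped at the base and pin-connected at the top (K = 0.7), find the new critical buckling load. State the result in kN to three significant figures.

P_cr ∝ 1/K², so P_cr,new = P_cr,old × (K_old/K_new)² = 1.38 × (2/0.7)²
= 1.38 × 8.163 = 11.3 kN

P_cr ≈ 11.3 kN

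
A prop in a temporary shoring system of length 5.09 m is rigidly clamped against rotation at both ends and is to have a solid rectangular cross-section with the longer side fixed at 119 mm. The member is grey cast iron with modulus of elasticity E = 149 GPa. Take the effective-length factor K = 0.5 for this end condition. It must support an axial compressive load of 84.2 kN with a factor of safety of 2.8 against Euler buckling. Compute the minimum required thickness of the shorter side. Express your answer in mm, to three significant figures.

b ≈ 47.1 mm

Required P_cr = n·P = 2.8 × 84.2 = 235.8 kN
L_e = K·L = 0.5 × 5.09 = 2.545 m
Required I = P_cr·L_e²/(π²E) = 2.358×10^5 × 2.545² / (π² × 1.49×10^11) = 1.038×10^-6 m⁴
I_req = 1.038×10^6 mm⁴
Rectangle, weak axis: I_min = h·b³/12 with h = 119 mm fixed  ⇒  b = (12I/h)^(1/3) = 47.1 mm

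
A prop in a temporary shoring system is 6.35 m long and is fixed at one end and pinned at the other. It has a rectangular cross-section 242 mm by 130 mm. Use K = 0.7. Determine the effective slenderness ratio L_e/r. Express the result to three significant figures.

λ ≈ 118

For a rectangle r_min = b/√12 = 130/√12 = 37.53 mm
L_e = K·L = 0.7 × 6.35 m = 4.445 m = 4445.0 mm
λ = L_e / r_min = 4445.0 / 37.53 = 118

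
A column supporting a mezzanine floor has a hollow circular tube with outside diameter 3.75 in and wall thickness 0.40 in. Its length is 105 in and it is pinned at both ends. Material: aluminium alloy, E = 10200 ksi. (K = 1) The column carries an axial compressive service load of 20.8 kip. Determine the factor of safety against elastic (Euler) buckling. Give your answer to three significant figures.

n ≈ 2.63

Inner diameter d_i = 3.75 − 2×0.40 = 2.950 in
I = π(d_o⁴ − d_i⁴)/64 = π(3.75⁴ − 2.950⁴)/64 = 5.990 in⁴
Effective length L_e = K·L = 1 × 105 = 105.0 in
P_cr = π²EI / L_e² = π² × 10200×10³ × 5.990 / 105.0² = 5.469×10^4 lb
Factor of safety n = P_cr / P = 54.692 / 20.8 = 2.63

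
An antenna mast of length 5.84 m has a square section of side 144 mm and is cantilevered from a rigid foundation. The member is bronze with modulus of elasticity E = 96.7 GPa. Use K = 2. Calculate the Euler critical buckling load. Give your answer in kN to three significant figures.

P_cr ≈ 251 kN

I = a⁴/12 = 144⁴/12 = 3.583×10^7 mm⁴
I = 3.583×10^7 mm⁴ = 3.583×10^-5 m⁴
Effective length L_e = K·L = 2 × 5.84 = 11.68 m
P_cr = π²EI / L_e² = π² × 96.7×10⁹ × 3.583×10^-5 / 11.68² = 2.507×10^5 N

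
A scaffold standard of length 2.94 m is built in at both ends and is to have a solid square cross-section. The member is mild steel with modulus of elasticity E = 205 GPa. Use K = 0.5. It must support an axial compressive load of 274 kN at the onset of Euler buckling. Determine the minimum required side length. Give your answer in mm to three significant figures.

a ≈ 43.3 mm

L_e = K·L = 0.5 × 2.94 = 1.470 m
Required I = P_cr·L_e²/(π²E) = 2.740×10^5 × 1.470² / (π² × 2.05×10^11) = 2.926×10^-7 m⁴
I_req = 2.926×10^5 mm⁴
Solid square: I = a⁴/12  ⇒  a = (12I)^(1/4) = (12×2.926×10^5)^(1/4) = 43.3 mm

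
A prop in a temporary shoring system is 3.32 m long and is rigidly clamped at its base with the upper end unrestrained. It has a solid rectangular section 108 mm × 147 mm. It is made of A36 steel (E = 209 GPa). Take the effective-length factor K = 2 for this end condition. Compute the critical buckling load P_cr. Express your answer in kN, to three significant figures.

Buckling occurs about the weak axis: I_min = h·b³/12 with b = 108 mm (the shorter side).
I_min = 147×108³/12 = 1.543×10^7 mm⁴
I = 1.543×10^7 mm⁴ = 1.543×10^-5 m⁴
Effective length L_e = K·L = 2 × 3.32 = 6.640 m
P_cr = π²EI / L_e² = π² × 209×10⁹ × 1.543×10^-5 / 6.640² = 7.220×10^5 N

P_cr ≈ 722 kN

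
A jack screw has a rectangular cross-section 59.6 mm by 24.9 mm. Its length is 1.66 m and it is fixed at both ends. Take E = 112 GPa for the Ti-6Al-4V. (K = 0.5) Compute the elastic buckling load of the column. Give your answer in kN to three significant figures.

P_cr ≈ 123 kN

Buckling occurs about the weak axis: I_min = h·b³/12 with b = 24.9 mm (the shorter side).
I_min = 59.6×24.9³/12 = 7.668×10^4 mm⁴
I = 7.668×10^4 mm⁴ = 7.668×10^-8 m⁴
Effective length L_e = K·L = 0.5 × 1.66 = 0.8300 m
P_cr = π²EI / L_e² = π² × 112×10⁹ × 7.668×10^-8 / 0.8300² = 1.230×10^5 N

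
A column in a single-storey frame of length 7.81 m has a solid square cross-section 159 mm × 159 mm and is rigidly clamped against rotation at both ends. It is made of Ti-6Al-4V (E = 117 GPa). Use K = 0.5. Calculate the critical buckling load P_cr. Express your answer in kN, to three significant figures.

P_cr ≈ 4030 kN

I = a⁴/12 = 159⁴/12 = 5.326×10^7 mm⁴
I = 5.326×10^7 mm⁴ = 5.326×10^-5 m⁴
Effective length L_e = K·L = 0.5 × 7.81 = 3.905 m
P_cr = π²EI / L_e² = π² × 117×10⁹ × 5.326×10^-5 / 3.905² = 4.033×10^6 N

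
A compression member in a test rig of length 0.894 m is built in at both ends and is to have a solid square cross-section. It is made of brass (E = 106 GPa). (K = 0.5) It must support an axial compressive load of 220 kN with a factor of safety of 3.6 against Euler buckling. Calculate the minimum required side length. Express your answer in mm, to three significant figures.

Required P_cr = n·P = 3.6 × 220 = 792.0 kN
L_e = K·L = 0.5 × 0.894 = 0.4470 m
Required I = P_cr·L_e²/(π²E) = 7.920×10^5 × 0.4470² / (π² × 1.06×10^11) = 1.513×10^-7 m⁴
I_req = 1.513×10^5 mm⁴
Solid square: I = a⁴/12  ⇒  a = (12I)^(1/4) = (12×1.513×10^5)^(1/4) = 36.7 mm

a ≈ 36.7 mm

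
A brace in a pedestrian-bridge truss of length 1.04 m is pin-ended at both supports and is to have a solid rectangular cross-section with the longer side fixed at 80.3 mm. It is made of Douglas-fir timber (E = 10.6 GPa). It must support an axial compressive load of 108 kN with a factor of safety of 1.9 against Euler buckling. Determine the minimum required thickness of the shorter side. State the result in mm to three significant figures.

b ≈ 68.2 mm

Required P_cr = n·P = 1.9 × 108 = 205.2 kN
L_e = K·L = 1 × 1.04 = 1.040 m
Required I = P_cr·L_e²/(π²E) = 2.052×10^5 × 1.040² / (π² × 1.06×10^10) = 2.121×10^-6 m⁴
I_req = 2.121×10^6 mm⁴
Rectangle, weak axis: I_min = h·b³/12 with h = 80.3 mm fixed  ⇒  b = (12I/h)^(1/3) = 68.2 mm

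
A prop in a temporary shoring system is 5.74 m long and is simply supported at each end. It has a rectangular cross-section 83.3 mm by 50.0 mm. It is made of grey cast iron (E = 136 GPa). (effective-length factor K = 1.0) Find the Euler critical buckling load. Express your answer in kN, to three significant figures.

P_cr ≈ 35.3 kN

Buckling occurs about the weak axis: I_min = h·b³/12 with b = 50.0 mm (the shorter side).
I_min = 83.3×50.0³/12 = 8.677×10^5 mm⁴
I = 8.677×10^5 mm⁴ = 8.677×10^-7 m⁴
Effective length L_e = K·L = 1 × 5.74 = 5.740 m
P_cr = π²EI / L_e² = π² × 136×10⁹ × 8.677×10^-7 / 5.740² = 3.535×10^4 N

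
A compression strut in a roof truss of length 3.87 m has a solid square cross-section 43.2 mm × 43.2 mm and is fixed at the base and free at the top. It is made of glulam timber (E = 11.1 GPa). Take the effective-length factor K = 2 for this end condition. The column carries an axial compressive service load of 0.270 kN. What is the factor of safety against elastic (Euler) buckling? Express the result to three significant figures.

I = a⁴/12 = 43.2⁴/12 = 2.902×10^5 mm⁴
I = 2.902×10^5 mm⁴ = 2.902×10^-7 m⁴
Effective length L_e = K·L = 2 × 3.87 = 7.740 m
P_cr = π²EI / L_e² = π² × 11.1×10⁹ × 2.902×10^-7 / 7.740² = 530.8 N
Factor of safety n = P_cr / P = 0.53076 / 0.270 = 1.97

n ≈ 1.97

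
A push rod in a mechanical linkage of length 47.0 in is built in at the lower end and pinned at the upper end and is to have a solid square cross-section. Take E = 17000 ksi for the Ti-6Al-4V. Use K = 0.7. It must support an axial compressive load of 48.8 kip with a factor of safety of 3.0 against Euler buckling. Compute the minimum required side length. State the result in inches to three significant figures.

a ≈ 1.83 in

Required P_cr = n·P = 3.0 × 48.8 = 146.4 kip
L_e = K·L = 0.7 × 47.0 = 32.90 in
Required I = P_cr·L_e²/(π²E) = 1.464×10^5 × 32.90² / (π² × 1.70×10^7) = 0.9445 in⁴
Solid square: I = a⁴/12  ⇒  a = (12I)^(1/4) = (12×0.9445)^(1/4) = 1.83 in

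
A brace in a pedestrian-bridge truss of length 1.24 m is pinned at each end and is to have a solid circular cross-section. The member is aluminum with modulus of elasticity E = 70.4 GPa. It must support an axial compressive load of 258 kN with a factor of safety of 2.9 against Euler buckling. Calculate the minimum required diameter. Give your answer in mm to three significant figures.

Required P_cr = n·P = 2.9 × 258 = 748.2 kN
L_e = K·L = 1 × 1.24 = 1.240 m
Required I = P_cr·L_e²/(π²E) = 7.482×10^5 × 1.240² / (π² × 7.04×10^10) = 1.656×10^-6 m⁴
I_req = 1.656×10^6 mm⁴
Solid circle: I = πd⁴/64  ⇒  d = (64I/π)^(1/4) = (64×1.656×10^6/π)^(1/4) = 76.2 mm

d ≈ 76.2 mm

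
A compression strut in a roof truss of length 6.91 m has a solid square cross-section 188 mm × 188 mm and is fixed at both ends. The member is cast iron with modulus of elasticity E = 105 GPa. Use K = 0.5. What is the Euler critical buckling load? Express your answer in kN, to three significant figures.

I = a⁴/12 = 188⁴/12 = 1.041×10^8 mm⁴
I = 1.041×10^8 mm⁴ = 1.041×10^-4 m⁴
Effective length L_e = K·L = 0.5 × 6.91 = 3.455 m
P_cr = π²EI / L_e² = π² × 105×10⁹ × 1.041×10^-4 / 3.455² = 9.037×10^6 N

P_cr ≈ 9040 kN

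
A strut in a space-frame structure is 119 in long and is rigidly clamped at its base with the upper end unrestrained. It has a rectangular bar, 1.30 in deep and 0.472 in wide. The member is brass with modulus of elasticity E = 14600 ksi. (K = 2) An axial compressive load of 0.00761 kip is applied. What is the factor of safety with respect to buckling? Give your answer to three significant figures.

n ≈ 3.81

Buckling occurs about the weak axis: I_min = h·b³/12 with b = 0.472 in (the shorter side).
I_min = 1.30×0.472³/12 = 1.139×10^-2 in⁴
Effective length L_e = K·L = 2 × 119 = 238.0 in
P_cr = π²EI / L_e² = π² × 14600×10³ × 1.139×10^-2 / 238.0² = 28.98 lb
Factor of safety n = P_cr / P = 0.028979 / 0.00761 = 3.81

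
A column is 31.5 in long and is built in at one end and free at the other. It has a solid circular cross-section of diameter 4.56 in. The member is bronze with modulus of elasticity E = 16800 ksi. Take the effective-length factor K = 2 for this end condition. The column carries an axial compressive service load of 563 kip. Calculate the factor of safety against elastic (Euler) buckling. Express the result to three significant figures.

I = πd⁴/64 = π×4.56⁴/64 = 21.22 in⁴
Effective length L_e = K·L = 2 × 31.5 = 63.00 in
P_cr = π²EI / L_e² = π² × 16800×10³ × 21.22 / 63.00² = 8.867×10^5 lb
Factor of safety n = P_cr / P = 886.66 / 563 = 1.57

n ≈ 1.57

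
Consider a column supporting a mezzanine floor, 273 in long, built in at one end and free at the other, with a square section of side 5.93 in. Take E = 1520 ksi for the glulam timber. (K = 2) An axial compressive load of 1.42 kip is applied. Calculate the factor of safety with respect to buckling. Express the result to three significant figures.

n ≈ 3.65

I = a⁴/12 = 5.93⁴/12 = 103.0 in⁴
Effective length L_e = K·L = 2 × 273 = 546.0 in
P_cr = π²EI / L_e² = π² × 1520×10³ × 103.0 / 546.0² = 5.186×10^3 lb
Factor of safety n = P_cr / P = 5.1856 / 1.42 = 3.65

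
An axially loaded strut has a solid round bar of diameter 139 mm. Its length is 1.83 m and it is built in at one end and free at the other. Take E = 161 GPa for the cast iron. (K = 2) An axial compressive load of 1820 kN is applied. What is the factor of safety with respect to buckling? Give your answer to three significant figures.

n ≈ 1.19

I = πd⁴/64 = π×139⁴/64 = 1.832×10^7 mm⁴
I = 1.832×10^7 mm⁴ = 1.832×10^-5 m⁴
Effective length L_e = K·L = 2 × 1.83 = 3.660 m
P_cr = π²EI / L_e² = π² × 161×10⁹ × 1.832×10^-5 / 3.660² = 2.174×10^6 N
Factor of safety n = P_cr / P = 2173.7 / 1820 = 1.19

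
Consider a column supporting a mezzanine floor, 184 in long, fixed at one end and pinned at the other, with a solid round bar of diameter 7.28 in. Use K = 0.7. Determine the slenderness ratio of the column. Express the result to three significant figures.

λ ≈ 70.8

I = πd⁴/64 = π×7.28⁴/64 = 137.9 in⁴
A = 41.62 in²;  r_min = √(I/A) = √(137.9/41.62) = 1.820 in
L_e = K·L = 0.7 × 184 = 128.8 in
λ = L_e / r_min = 128.80 / 1.820 = 70.8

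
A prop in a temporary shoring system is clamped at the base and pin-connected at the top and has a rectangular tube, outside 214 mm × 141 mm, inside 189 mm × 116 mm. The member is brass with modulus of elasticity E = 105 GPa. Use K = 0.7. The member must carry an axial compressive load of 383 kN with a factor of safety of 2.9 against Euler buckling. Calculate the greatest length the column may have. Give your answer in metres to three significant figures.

L_max ≈ 6.96 m

Weak-axis I_min = (h_o·b_o³ − h_i·b_i³)/12 with b_o = 141, b_i = 116.0 mm (shorter outer/inner sides).
I_min = (214×141³ − 189.0×116.0³)/12 = 2.541×10^7 mm⁴
I = 2.541×10^-5 m⁴
Required critical load P_cr = n·P = 2.9 × 383 = 1111 kN = 1.111×10^6 N
From P_cr = π²EI/(K·L)²:  L = (1/K)·√(π²EI/P_cr) = (1/0.7)·√(π²×1.05×10^11×2.541×10^-5/1.111×10^6)
L = 6.96 m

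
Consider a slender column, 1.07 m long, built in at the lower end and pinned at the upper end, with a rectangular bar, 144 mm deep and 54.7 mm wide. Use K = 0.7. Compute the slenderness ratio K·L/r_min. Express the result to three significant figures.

λ ≈ 47.4

For a rectangle r_min = b/√12 = 54.7/√12 = 15.79 mm
L_e = K·L = 0.7 × 1.07 m = 0.7490 m = 749.00 mm
λ = L_e / r_min = 749.00 / 15.79 = 47.4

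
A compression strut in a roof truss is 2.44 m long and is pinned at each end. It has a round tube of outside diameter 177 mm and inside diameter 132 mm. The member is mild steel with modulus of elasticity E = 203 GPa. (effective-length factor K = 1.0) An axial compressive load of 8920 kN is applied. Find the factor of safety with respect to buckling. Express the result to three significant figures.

n ≈ 1.26

d_o = 177 mm, d_i = 132 mm
I = π(d_o⁴ − d_i⁴)/64 = π(177⁴ − 132.0⁴)/64 = 3.328×10^7 mm⁴
I = 3.328×10^7 mm⁴ = 3.328×10^-5 m⁴
Effective length L_e = K·L = 1 × 2.44 = 2.440 m
P_cr = π²EI / L_e² = π² × 203×10⁹ × 3.328×10^-5 / 2.440² = 1.120×10^7 N
Factor of safety n = P_cr / P = 11198 / 8920 = 1.26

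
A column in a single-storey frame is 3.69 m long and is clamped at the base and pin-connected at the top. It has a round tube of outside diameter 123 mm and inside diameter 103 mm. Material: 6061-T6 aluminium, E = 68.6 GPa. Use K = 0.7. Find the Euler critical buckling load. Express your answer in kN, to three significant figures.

d_o = 123 mm, d_i = 103 mm
I = π(d_o⁴ − d_i⁴)/64 = π(123⁴ − 103.0⁴)/64 = 5.711×10^6 mm⁴
I = 5.711×10^6 mm⁴ = 5.711×10^-6 m⁴
Effective length L_e = K·L = 0.7 × 3.69 = 2.583 m
P_cr = π²EI / L_e² = π² × 68.6×10⁹ × 5.711×10^-6 / 2.583² = 5.795×10^5 N

P_cr ≈ 580 kN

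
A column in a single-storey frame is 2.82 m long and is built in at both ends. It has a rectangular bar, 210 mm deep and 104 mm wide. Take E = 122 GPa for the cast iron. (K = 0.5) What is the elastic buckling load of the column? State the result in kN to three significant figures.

P_cr ≈ 11900 kN

Buckling occurs about the weak axis: I_min = h·b³/12 with b = 104 mm (the shorter side).
I_min = 210×104³/12 = 1.969×10^7 mm⁴
I = 1.969×10^7 mm⁴ = 1.969×10^-5 m⁴
Effective length L_e = K·L = 0.5 × 2.82 = 1.410 m
P_cr = π²EI / L_e² = π² × 122×10⁹ × 1.969×10^-5 / 1.410² = 1.192×10^7 N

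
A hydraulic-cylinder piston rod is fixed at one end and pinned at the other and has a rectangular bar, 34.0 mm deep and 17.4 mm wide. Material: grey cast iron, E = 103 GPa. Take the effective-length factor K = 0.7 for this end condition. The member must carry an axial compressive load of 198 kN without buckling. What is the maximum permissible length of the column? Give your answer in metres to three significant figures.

L_max ≈ 0.395 m

Buckling occurs about the weak axis: I_min = h·b³/12 with b = 17.4 mm (the shorter side).
I_min = 34.0×17.4³/12 = 1.493×10^4 mm⁴
I = 1.493×10^-8 m⁴
At the buckling limit P_cr = P = 1.980×10^5 N
From P_cr = π²EI/(K·L)²:  L = (1/K)·√(π²EI/P_cr) = (1/0.7)·√(π²×1.03×10^11×1.493×10^-8/1.980×10^5)
L = 0.395 m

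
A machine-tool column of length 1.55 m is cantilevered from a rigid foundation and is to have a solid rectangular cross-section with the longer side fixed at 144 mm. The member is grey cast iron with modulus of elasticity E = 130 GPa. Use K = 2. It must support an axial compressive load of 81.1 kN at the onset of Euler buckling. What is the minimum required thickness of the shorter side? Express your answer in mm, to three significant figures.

L_e = K·L = 2 × 1.55 = 3.100 m
Required I = P_cr·L_e²/(π²E) = 8.110×10^4 × 3.100² / (π² × 1.30×10^11) = 6.074×10^-7 m⁴
I_req = 6.074×10^5 mm⁴
Rectangle, weak axis: I_min = h·b³/12 with h = 144 mm fixed  ⇒  b = (12I/h)^(1/3) = 37.0 mm

b ≈ 37.0 mm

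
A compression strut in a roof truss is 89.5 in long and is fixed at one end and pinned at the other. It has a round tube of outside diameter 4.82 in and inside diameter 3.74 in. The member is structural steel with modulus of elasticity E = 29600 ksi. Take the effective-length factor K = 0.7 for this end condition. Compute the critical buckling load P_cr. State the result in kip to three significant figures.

d_o = 4.82 in, d_i = 3.74 in
I = π(d_o⁴ − d_i⁴)/64 = π(4.82⁴ − 3.740⁴)/64 = 16.89 in⁴
Effective length L_e = K·L = 0.7 × 89.5 = 62.65 in
P_cr = π²EI / L_e² = π² × 29600×10³ × 16.89 / 62.65² = 1.257×10^6 lb

P_cr ≈ 1260 kip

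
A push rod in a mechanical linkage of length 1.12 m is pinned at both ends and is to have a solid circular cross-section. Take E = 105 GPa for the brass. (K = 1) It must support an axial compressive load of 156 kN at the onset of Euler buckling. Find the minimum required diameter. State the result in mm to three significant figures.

d ≈ 44.3 mm

L_e = K·L = 1 × 1.12 = 1.120 m
Required I = P_cr·L_e²/(π²E) = 1.560×10^5 × 1.120² / (π² × 1.05×10^11) = 1.888×10^-7 m⁴
I_req = 1.888×10^5 mm⁴
Solid circle: I = πd⁴/64  ⇒  d = (64I/π)^(1/4) = (64×1.888×10^5/π)^(1/4) = 44.3 mm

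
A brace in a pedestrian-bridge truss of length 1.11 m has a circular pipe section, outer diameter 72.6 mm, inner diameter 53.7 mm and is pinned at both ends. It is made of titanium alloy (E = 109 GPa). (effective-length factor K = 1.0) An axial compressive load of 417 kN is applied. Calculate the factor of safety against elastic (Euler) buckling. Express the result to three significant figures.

d_o = 72.6 mm, d_i = 53.7 mm
I = π(d_o⁴ − d_i⁴)/64 = π(72.6⁴ − 53.70⁴)/64 = 9.555×10^5 mm⁴
I = 9.555×10^5 mm⁴ = 9.555×10^-7 m⁴
Effective length L_e = K·L = 1 × 1.11 = 1.110 m
P_cr = π²EI / L_e² = π² × 109×10⁹ × 9.555×10^-7 / 1.110² = 8.343×10^5 N
Factor of safety n = P_cr / P = 834.28 / 417 = 2.00

n ≈ 2.00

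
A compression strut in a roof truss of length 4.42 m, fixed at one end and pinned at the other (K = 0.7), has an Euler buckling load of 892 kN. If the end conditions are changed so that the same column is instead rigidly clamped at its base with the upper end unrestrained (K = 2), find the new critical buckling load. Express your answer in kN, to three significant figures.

P_cr ≈ 109 kN

P_cr ∝ 1/K², so P_cr,new = P_cr,old × (K_old/K_new)² = 892 × (0.7/2)²
= 892 × 0.1225 = 109 kN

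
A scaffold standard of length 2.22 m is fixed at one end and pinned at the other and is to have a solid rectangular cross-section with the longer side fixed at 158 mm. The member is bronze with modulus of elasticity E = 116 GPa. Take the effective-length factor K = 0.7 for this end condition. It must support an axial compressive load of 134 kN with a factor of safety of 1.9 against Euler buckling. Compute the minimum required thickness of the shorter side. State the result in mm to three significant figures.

Required P_cr = n·P = 1.9 × 134 = 254.6 kN
L_e = K·L = 0.7 × 2.22 = 1.554 m
Required I = P_cr·L_e²/(π²E) = 2.546×10^5 × 1.554² / (π² × 1.16×10^11) = 5.370×10^-7 m⁴
I_req = 5.370×10^5 mm⁴
Rectangle, weak axis: I_min = h·b³/12 with h = 158 mm fixed  ⇒  b = (12I/h)^(1/3) = 34.4 mm

b ≈ 34.4 mm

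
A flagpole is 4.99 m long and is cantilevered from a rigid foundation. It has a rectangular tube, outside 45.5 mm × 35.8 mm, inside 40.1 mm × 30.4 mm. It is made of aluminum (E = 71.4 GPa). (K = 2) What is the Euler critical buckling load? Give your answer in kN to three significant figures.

P_cr ≈ 0.567 kN

Weak-axis I_min = (h_o·b_o³ − h_i·b_i³)/12 with b_o = 35.8, b_i = 30.40 mm (shorter outer/inner sides).
I_min = (45.5×35.8³ − 40.10×30.40³)/12 = 8.009×10^4 mm⁴
I = 8.009×10^4 mm⁴ = 8.009×10^-8 m⁴
Effective length L_e = K·L = 2 × 4.99 = 9.980 m
P_cr = π²EI / L_e² = π² × 71.4×10⁹ × 8.009×10^-8 / 9.980² = 566.6 N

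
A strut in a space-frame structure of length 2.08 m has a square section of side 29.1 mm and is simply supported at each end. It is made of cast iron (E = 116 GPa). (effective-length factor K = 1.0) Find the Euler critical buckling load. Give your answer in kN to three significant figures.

P_cr ≈ 15.8 kN

I = a⁴/12 = 29.1⁴/12 = 5.976×10^4 mm⁴
I = 5.976×10^4 mm⁴ = 5.976×10^-8 m⁴
Effective length L_e = K·L = 1 × 2.08 = 2.080 m
P_cr = π²EI / L_e² = π² × 116×10⁹ × 5.976×10^-8 / 2.080² = 1.581×10^4 N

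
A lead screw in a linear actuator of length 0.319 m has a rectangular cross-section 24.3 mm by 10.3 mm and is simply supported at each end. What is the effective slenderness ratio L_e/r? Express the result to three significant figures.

For a rectangle r_min = b/√12 = 10.3/√12 = 2.973 mm
L_e = K·L = 1 × 0.319 m = 0.3190 m = 319.00 mm
λ = L_e / r_min = 319.00 / 2.973 = 107

λ ≈ 107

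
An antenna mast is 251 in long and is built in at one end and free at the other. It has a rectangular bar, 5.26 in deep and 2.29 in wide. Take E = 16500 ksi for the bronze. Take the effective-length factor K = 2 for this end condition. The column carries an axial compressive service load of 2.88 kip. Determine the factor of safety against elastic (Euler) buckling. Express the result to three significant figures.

n ≈ 1.18

Buckling occurs about the weak axis: I_min = h·b³/12 with b = 2.29 in (the shorter side).
I_min = 5.26×2.29³/12 = 5.264 in⁴
Effective length L_e = K·L = 2 × 251 = 502.0 in
P_cr = π²EI / L_e² = π² × 16500×10³ × 5.264 / 502.0² = 3.402×10^3 lb
Factor of safety n = P_cr / P = 3.4016 / 2.88 = 1.18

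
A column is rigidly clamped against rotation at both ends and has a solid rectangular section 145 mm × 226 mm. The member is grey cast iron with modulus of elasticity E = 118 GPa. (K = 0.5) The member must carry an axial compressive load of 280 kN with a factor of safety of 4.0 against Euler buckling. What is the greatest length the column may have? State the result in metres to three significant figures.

L_max ≈ 15.5 m

Buckling occurs about the weak axis: I_min = h·b³/12 with b = 145 mm (the shorter side).
I_min = 226×145³/12 = 5.742×10^7 mm⁴
I = 5.742×10^-5 m⁴
Required critical load P_cr = n·P = 4.0 × 280 = 1120 kN = 1.120×10^6 N
From P_cr = π²EI/(K·L)²:  L = (1/K)·√(π²EI/P_cr) = (1/0.5)·√(π²×1.18×10^11×5.742×10^-5/1.120×10^6)
L = 15.5 m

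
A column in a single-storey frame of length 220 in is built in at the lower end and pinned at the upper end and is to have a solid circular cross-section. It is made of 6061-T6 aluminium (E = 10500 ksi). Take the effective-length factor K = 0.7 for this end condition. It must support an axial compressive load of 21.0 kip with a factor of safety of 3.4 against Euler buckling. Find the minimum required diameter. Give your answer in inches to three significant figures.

Required P_cr = n·P = 3.4 × 21.0 = 71.40 kip
L_e = K·L = 0.7 × 220 = 154.0 in
Required I = P_cr·L_e²/(π²E) = 7.140×10^4 × 154.0² / (π² × 1.05×10^7) = 16.34 in⁴
Solid circle: I = πd⁴/64  ⇒  d = (64I/π)^(1/4) = (64×16.34/π)^(1/4) = 4.27 in

d ≈ 4.27 in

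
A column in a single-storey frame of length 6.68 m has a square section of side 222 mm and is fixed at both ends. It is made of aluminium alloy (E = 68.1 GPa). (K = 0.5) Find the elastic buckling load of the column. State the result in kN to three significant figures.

P_cr ≈ 12200 kN

I = a⁴/12 = 222⁴/12 = 2.024×10^8 mm⁴
I = 2.024×10^8 mm⁴ = 2.024×10^-4 m⁴
Effective length L_e = K·L = 0.5 × 6.68 = 3.340 m
P_cr = π²EI / L_e² = π² × 68.1×10⁹ × 2.024×10^-4 / 3.340² = 1.220×10^7 N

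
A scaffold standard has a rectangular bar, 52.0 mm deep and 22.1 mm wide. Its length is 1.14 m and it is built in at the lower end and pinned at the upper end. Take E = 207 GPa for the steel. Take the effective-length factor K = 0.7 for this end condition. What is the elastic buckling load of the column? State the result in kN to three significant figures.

Buckling occurs about the weak axis: I_min = h·b³/12 with b = 22.1 mm (the shorter side).
I_min = 52.0×22.1³/12 = 4.677×10^4 mm⁴
I = 4.677×10^4 mm⁴ = 4.677×10^-8 m⁴
Effective length L_e = K·L = 0.7 × 1.14 = 0.7980 m
P_cr = π²EI / L_e² = π² × 207×10⁹ × 4.677×10^-8 / 0.7980² = 1.501×10^5 N

P_cr ≈ 150 kN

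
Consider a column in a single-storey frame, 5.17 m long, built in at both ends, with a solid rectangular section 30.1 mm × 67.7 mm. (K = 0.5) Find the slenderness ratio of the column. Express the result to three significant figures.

Buckling occurs about the weak axis: I_min = h·b³/12 with b = 30.1 mm (the shorter side).
I_min = 67.7×30.1³/12 = 1.539×10^5 mm⁴
A = 2.038×10^3 mm²;  r_min = √(I/A) = √(1.539×10^5/2.038×10^3) = 8.689 mm
L_e = K·L = 0.5 × 5.17 m = 2.585 m = 2585.0 mm
λ = L_e / r_min = 2585.0 / 8.689 = 297

λ ≈ 297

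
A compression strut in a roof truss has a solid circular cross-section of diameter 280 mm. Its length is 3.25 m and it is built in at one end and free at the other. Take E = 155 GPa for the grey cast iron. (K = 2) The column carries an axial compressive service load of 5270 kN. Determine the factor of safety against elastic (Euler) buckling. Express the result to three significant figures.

n ≈ 2.07

I = πd⁴/64 = π×280⁴/64 = 3.017×10^8 mm⁴
I = 3.017×10^8 mm⁴ = 3.017×10^-4 m⁴
Effective length L_e = K·L = 2 × 3.25 = 6.500 m
P_cr = π²EI / L_e² = π² × 155×10⁹ × 3.017×10^-4 / 6.500² = 1.092×10^7 N
Factor of safety n = P_cr / P = 10925 / 5270 = 2.07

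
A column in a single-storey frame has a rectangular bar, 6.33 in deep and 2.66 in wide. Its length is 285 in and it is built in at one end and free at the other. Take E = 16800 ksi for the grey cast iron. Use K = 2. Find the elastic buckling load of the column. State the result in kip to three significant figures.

Buckling occurs about the weak axis: I_min = h·b³/12 with b = 2.66 in (the shorter side).
I_min = 6.33×2.66³/12 = 9.928 in⁴
Effective length L_e = K·L = 2 × 285 = 570.0 in
P_cr = π²EI / L_e² = π² × 16800×10³ × 9.928 / 570.0² = 5.067×10^3 lb

P_cr ≈ 5.07 kip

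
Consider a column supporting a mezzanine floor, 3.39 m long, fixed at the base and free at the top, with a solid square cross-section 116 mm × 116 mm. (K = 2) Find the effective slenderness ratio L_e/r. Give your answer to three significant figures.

λ ≈ 202

I = a⁴/12 = 116⁴/12 = 1.509×10^7 mm⁴
A = 1.346×10^4 mm²;  r_min = √(I/A) = √(1.509×10^7/1.346×10^4) = 33.49 mm
L_e = K·L = 2 × 3.39 m = 6.780 m = 6780.0 mm
λ = L_e / r_min = 6780.0 / 33.49 = 202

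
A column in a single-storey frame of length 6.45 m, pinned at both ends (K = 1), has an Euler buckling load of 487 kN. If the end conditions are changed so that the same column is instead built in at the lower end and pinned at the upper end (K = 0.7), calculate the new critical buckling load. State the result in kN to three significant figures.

P_cr ∝ 1/K², so P_cr,new = P_cr,old × (K_old/K_new)² = 487 × (1/0.7)²
= 487 × 2.041 = 994 kN

P_cr ≈ 994 kN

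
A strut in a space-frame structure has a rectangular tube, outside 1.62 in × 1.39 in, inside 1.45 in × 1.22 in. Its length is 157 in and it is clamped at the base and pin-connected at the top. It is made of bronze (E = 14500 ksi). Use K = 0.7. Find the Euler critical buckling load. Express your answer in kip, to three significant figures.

P_cr ≈ 1.70 kip

Weak-axis I_min = (h_o·b_o³ − h_i·b_i³)/12 with b_o = 1.39, b_i = 1.220 in (shorter outer/inner sides).
I_min = (1.62×1.39³ − 1.450×1.220³)/12 = 0.1431 in⁴
Effective length L_e = K·L = 0.7 × 157 = 109.9 in
P_cr = π²EI / L_e² = π² × 14500×10³ × 0.1431 / 109.9² = 1.696×10^3 lb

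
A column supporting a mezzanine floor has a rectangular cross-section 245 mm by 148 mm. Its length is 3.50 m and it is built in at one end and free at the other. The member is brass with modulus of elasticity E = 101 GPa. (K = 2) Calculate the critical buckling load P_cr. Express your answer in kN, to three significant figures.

P_cr ≈ 1350 kN

Buckling occurs about the weak axis: I_min = h·b³/12 with b = 148 mm (the shorter side).
I_min = 245×148³/12 = 6.619×10^7 mm⁴
I = 6.619×10^7 mm⁴ = 6.619×10^-5 m⁴
Effective length L_e = K·L = 2 × 3.50 = 7.000 m
P_cr = π²EI / L_e² = π² × 101×10⁹ × 6.619×10^-5 / 7.000² = 1.346×10^6 N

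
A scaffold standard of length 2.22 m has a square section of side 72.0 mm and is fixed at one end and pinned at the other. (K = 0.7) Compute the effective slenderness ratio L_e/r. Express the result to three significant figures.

λ ≈ 74.8

For a square r = a/√12 = 72.0/√12 = 20.78 mm
L_e = K·L = 0.7 × 2.22 m = 1.554 m = 1554.0 mm
λ = L_e / r_min = 1554.0 / 20.78 = 74.8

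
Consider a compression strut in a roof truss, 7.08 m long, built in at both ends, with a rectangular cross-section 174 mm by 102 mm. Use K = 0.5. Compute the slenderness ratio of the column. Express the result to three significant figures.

λ ≈ 120

For a rectangle r_min = b/√12 = 102/√12 = 29.44 mm
L_e = K·L = 0.5 × 7.08 m = 3.540 m = 3540.0 mm
λ = L_e / r_min = 3540.0 / 29.44 = 120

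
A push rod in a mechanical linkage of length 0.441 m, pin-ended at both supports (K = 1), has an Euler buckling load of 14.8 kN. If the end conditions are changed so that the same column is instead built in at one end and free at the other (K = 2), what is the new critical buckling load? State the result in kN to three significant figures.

P_cr ≈ 3.70 kN

P_cr ∝ 1/K², so P_cr,new = P_cr,old × (K_old/K_new)² = 14.8 × (1/2)²
= 14.8 × 0.2500 = 3.70 kN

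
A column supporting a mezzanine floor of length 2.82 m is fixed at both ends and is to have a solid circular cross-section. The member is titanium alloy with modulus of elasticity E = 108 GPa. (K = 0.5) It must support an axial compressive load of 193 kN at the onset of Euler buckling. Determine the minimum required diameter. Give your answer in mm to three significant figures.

L_e = K·L = 0.5 × 2.82 = 1.410 m
Required I = P_cr·L_e²/(π²E) = 1.930×10^5 × 1.410² / (π² × 1.08×10^11) = 3.600×10^-7 m⁴
I_req = 3.600×10^5 mm⁴
Solid circle: I = πd⁴/64  ⇒  d = (64I/π)^(1/4) = (64×3.600×10^5/π)^(1/4) = 52.0 mm

d ≈ 52.0 mm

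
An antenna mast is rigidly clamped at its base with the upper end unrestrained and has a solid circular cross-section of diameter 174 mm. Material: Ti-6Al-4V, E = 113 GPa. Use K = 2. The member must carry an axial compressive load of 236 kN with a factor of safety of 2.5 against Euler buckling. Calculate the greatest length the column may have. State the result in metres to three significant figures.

L_max ≈ 4.61 m

I = πd⁴/64 = π×174⁴/64 = 4.500×10^7 mm⁴
I = 4.500×10^-5 m⁴
Required critical load P_cr = n·P = 2.5 × 236 = 590.0 kN = 5.900×10^5 N
From P_cr = π²EI/(K·L)²:  L = (1/K)·√(π²EI/P_cr) = (1/2)·√(π²×1.13×10^11×4.500×10^-5/5.900×10^5)
L = 4.61 m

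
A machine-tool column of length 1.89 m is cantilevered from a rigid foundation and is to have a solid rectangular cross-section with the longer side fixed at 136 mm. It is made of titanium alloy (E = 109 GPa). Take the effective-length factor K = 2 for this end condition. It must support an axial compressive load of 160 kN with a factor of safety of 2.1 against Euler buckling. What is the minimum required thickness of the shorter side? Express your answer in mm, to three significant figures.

b ≈ 73.3 mm

Required P_cr = n·P = 2.1 × 160 = 336.0 kN
L_e = K·L = 2 × 1.89 = 3.780 m
Required I = P_cr·L_e²/(π²E) = 3.360×10^5 × 3.780² / (π² × 1.09×10^11) = 4.463×10^-6 m⁴
I_req = 4.463×10^6 mm⁴
Rectangle, weak axis: I_min = h·b³/12 with h = 136 mm fixed  ⇒  b = (12I/h)^(1/3) = 73.3 mm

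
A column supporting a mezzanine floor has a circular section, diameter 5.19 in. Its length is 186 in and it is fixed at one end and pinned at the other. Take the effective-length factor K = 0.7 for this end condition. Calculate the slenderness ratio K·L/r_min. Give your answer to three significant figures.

For a solid circle r = d/4 = 5.19/4 = 1.298 in
L_e = K·L = 0.7 × 186 = 130.2 in
λ = L_e / r_min = 130.20 / 1.298 = 100

λ ≈ 100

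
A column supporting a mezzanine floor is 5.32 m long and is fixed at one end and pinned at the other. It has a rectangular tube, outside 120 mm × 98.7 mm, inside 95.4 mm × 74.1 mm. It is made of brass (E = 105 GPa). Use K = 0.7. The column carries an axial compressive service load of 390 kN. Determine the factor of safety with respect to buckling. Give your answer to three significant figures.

n ≈ 1.22

Weak-axis I_min = (h_o·b_o³ − h_i·b_i³)/12 with b_o = 98.7, b_i = 74.10 mm (shorter outer/inner sides).
I_min = (120×98.7³ − 95.40×74.10³)/12 = 6.380×10^6 mm⁴
I = 6.380×10^6 mm⁴ = 6.380×10^-6 m⁴
Effective length L_e = K·L = 0.7 × 5.32 = 3.724 m
P_cr = π²EI / L_e² = π² × 105×10⁹ × 6.380×10^-6 / 3.724² = 4.768×10^5 N
Factor of safety n = P_cr / P = 476.78 / 390 = 1.22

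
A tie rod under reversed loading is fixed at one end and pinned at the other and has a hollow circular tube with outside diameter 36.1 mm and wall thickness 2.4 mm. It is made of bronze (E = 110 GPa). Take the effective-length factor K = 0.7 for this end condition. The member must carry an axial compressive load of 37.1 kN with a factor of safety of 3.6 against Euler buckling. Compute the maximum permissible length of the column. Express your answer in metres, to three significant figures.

L_max ≈ 0.776 m

Inner diameter d_i = 36.1 − 2×2.4 = 31.30 mm
I = π(d_o⁴ − d_i⁴)/64 = π(36.1⁴ − 31.30⁴)/64 = 3.625×10^4 mm⁴
I = 3.625×10^-8 m⁴
Required critical load P_cr = n·P = 3.6 × 37.1 = 133.6 kN = 1.336×10^5 N
From P_cr = π²EI/(K·L)²:  L = (1/K)·√(π²EI/P_cr) = (1/0.7)·√(π²×1.10×10^11×3.625×10^-8/1.336×10^5)
L = 0.776 m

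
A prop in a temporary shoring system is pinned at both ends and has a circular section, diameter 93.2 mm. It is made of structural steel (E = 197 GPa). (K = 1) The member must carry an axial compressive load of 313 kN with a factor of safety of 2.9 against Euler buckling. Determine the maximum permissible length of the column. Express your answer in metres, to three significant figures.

L_max ≈ 2.82 m

I = πd⁴/64 = π×93.2⁴/64 = 3.704×10^6 mm⁴
I = 3.704×10^-6 m⁴
Required critical load P_cr = n·P = 2.9 × 313 = 907.7 kN = 9.077×10^5 N
From P_cr = π²EI/(K·L)²:  L = (1/K)·√(π²EI/P_cr) = (1/1)·√(π²×1.97×10^11×3.704×10^-6/9.077×10^5)
L = 2.82 m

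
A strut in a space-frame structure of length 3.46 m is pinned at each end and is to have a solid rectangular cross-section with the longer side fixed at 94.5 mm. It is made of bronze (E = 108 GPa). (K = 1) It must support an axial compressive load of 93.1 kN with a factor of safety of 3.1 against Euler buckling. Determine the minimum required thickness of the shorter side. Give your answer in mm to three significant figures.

b ≈ 74.4 mm

Required P_cr = n·P = 3.1 × 93.1 = 288.6 kN
L_e = K·L = 1 × 3.46 = 3.460 m
Required I = P_cr·L_e²/(π²E) = 2.886×10^5 × 3.460² / (π² × 1.08×10^11) = 3.241×10^-6 m⁴
I_req = 3.241×10^6 mm⁴
Rectangle, weak axis: I_min = h·b³/12 with h = 94.5 mm fixed  ⇒  b = (12I/h)^(1/3) = 74.4 mm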